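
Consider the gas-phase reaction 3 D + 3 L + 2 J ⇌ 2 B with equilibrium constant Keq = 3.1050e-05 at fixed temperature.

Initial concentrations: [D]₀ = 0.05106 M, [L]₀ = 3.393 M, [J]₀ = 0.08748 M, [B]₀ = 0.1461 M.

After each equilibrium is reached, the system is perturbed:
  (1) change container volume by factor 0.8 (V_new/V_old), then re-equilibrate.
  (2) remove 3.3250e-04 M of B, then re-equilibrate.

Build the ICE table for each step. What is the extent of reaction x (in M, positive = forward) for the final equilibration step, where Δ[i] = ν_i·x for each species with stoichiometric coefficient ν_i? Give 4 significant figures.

x = 1.6113e-04 M

Q₀ = 536.4 vs Keq = 3.1050e-05 ⇒ Q>K, reverse
Step 1:
                   D          L          J          B
  Initial    0.05106      3.393    0.08748     0.1461
  Change      0.2173     0.2173     0.1449    -0.1449
  Equil       0.2684       3.61     0.2323   0.001235
  solve Keq expr → x = -0.07243; check Q = 3.1050e-05
Then change container volume by factor 0.8 (V_new/V_old).
Step 2:
                   D          L          J          B
  Initial     0.3354      4.513     0.2904   0.001543
  Change   -0.002138  -0.002138  -0.001425   0.001425
  Equil       0.3333      4.511      0.289   0.002969
  solve Keq expr → x = 7.1273e-04; check Q = 3.1050e-05
Then remove 3.3250e-04 M of B.
Step 3:
                   D          L          J          B
  Initial     0.3333      4.511      0.289   0.002636
  Change  -4.8340e-04 -4.8340e-04 -3.2227e-04 3.2227e-04
  Equil       0.3328       4.51     0.2887   0.002959
  solve Keq expr → x = 1.6113e-04; check Q = 3.1050e-05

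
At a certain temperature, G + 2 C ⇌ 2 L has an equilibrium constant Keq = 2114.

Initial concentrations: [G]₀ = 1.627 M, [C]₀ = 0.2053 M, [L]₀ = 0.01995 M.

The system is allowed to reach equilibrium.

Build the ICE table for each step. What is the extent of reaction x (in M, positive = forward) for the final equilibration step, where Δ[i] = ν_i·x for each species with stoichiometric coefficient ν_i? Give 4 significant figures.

x = 0.1007 M

Q₀ = 0.005804 vs Keq = 2114 ⇒ Q<K, forward
Step 1:
                    G           C           L
  init          1.627      0.2053     0.01995
  Δ           -0.1007     -0.2014      0.2014
  eq            1.526    0.003897      0.2214
  solve Keq expr → x = 0.1007; check Q = 2114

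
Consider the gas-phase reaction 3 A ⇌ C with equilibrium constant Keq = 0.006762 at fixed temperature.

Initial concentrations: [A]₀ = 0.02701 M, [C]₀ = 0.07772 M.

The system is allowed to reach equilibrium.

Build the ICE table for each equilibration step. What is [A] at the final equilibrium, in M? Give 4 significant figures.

Q₀ = 3944 vs Keq = 0.006762 ⇒ Q>K, reverse
Step 1:
                    A           C
  Initial     0.02701     0.07772
  Change       0.2328     -0.0776
  Equil        0.2598  1.1859e-04
  solve Keq expr → x = -0.0776; check Q = 0.006762

[A]_eq = 0.2598 M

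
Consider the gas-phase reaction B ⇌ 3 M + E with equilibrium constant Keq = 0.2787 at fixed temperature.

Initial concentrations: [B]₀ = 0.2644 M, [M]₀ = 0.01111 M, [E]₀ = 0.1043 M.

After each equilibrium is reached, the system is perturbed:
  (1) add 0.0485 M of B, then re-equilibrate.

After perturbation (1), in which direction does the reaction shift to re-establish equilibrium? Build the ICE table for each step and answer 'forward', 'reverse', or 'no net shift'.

Q₀ = 5.4096e-07 vs Keq = 0.2787 ⇒ Q<K, forward
Step 1:
                   B          M          E
  I           0.2644    0.01111     0.1043
  C          -0.1577     0.4731     0.1577
  E           0.1067     0.4842      0.262
  solve Keq expr → x = 0.1577; check Q = 0.2787
Then add 0.0485 M of B.
Step 2:
                   B          M          E
  I           0.1552     0.4842      0.262
  C         -0.01323    0.03969    0.01323
  E            0.142     0.5239     0.2752
  solve Keq expr → x = 0.01323; check Q = 0.2787

Direction: forward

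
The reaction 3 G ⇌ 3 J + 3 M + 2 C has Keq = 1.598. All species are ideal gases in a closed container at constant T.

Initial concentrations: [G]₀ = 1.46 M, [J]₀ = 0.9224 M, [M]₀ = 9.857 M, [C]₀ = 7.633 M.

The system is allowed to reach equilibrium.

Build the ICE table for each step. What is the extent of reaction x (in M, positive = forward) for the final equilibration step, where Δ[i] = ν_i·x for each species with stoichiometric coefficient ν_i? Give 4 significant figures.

Q₀ = 1.4071e+04 vs Keq = 1.598 ⇒ Q>K, reverse
Step 1:
                  G         J         M         C
  I            1.46    0.9224     9.857     7.633
  C          0.8414   -0.8414   -0.8414   -0.5609
  E           2.301     0.081     9.016     7.072
  solve Keq expr → x = -0.2805; check Q = 1.598

x = -0.2805 M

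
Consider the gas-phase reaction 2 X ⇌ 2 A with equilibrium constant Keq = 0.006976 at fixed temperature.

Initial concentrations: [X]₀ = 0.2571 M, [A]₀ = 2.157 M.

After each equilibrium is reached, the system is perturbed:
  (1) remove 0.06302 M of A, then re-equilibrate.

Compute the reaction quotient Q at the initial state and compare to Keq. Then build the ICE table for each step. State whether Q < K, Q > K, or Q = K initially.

Q₀ = 70.39; Q > K (proceeds reverse)

Q₀ = 70.39 vs Keq = 0.006976 ⇒ Q>K, reverse
Step 1:
                   X          A
  init        0.2571      2.157
  Δ            1.971     -1.971
  eq           2.228     0.1861
  solve Keq expr → x = -0.9855; check Q = 0.006976
Then remove 0.06302 M of A.
Step 2:
                   X          A
  init         2.228     0.1231
  Δ         -0.05816    0.05816
  eq            2.17     0.1812
  solve Keq expr → x = 0.02908; check Q = 0.006976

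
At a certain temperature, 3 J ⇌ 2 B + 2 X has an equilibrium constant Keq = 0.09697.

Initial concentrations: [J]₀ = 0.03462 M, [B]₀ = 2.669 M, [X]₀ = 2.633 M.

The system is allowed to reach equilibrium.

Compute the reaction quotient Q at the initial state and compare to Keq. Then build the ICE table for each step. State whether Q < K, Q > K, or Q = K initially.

Q₀ = 1.1902e+06; Q > K (proceeds reverse)

Q₀ = 1.1902e+06 vs Keq = 0.09697 ⇒ Q>K, reverse
Step 1:
                  J         B         X
  Initial   0.03462     2.669     2.633
  Change      2.363    -1.576    -1.576
  Equil       2.398     1.093     1.057
  solve Keq expr → x = -0.7878; check Q = 0.09697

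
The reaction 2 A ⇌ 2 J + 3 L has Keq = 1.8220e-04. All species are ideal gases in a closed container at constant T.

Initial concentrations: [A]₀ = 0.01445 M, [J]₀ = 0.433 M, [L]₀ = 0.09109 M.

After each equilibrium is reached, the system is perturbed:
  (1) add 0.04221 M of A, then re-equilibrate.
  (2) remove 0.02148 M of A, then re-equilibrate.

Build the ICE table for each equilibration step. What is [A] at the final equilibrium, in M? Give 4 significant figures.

Q₀ = 0.6787 vs Keq = 1.8220e-04 ⇒ Q>K, reverse
Step 1:
                    A           J           L
  Initial     0.01445       0.433     0.09109
  Change       0.0493     -0.0493    -0.07396
  Equil       0.06375      0.3837     0.01713
  solve Keq expr → x = -0.02465; check Q = 1.8220e-04
Then add 0.04221 M of A.
Step 2:
                    A           J           L
  Initial       0.106      0.3837     0.01713
  Change    -0.004081    0.004081    0.006122
  Equil        0.1019      0.3878     0.02326
  solve Keq expr → x = 0.002041; check Q = 1.8220e-04
Then remove 0.02148 M of A.
Step 3:
                    A           J           L
  Initial      0.0804      0.3878     0.02326
  Change     0.001999   -0.001999   -0.002998
  Equil        0.0824      0.3858     0.02026
  solve Keq expr → x = -9.9945e-04; check Q = 1.8220e-04

[A]_eq = 0.0824 M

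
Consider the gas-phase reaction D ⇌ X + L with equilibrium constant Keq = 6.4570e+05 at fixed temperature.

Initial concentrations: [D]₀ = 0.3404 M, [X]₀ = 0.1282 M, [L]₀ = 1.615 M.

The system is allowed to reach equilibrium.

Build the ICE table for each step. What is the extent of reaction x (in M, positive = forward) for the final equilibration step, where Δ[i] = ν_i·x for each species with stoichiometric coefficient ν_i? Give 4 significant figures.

Q₀ = 0.6082 vs Keq = 6.4570e+05 ⇒ Q<K, forward
Step 1:
                   D          X          L
  I           0.3404     0.1282      1.615
  C          -0.3404     0.3404     0.3404
  E       1.4191e-06     0.4686      1.955
  solve Keq expr → x = 0.3404; check Q = 6.4570e+05

x = 0.3404 M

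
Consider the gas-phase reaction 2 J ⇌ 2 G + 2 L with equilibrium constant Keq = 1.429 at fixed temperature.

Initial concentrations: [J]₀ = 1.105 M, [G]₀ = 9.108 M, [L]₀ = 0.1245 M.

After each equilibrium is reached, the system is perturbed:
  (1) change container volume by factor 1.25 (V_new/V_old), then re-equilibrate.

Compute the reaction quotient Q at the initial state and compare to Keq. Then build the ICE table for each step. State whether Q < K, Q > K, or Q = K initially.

Q₀ = 1.053 vs Keq = 1.429 ⇒ Q<K, forward
Step 1:
                    J           G           L
  init          1.105       9.108      0.1245
  Δ           -0.0179      0.0179      0.0179
  eq            1.087       9.126      0.1424
  solve Keq expr → x = 0.00895; check Q = 1.429
Then change container volume by factor 1.25 (V_new/V_old).
Step 2:
                    J           G           L
  init         0.8697       7.301      0.1139
  Δ          -0.02408     0.02408     0.02408
  eq           0.8456       7.325       0.138
  solve Keq expr → x = 0.01204; check Q = 1.429

Q₀ = 1.053; Q < K (proceeds forward)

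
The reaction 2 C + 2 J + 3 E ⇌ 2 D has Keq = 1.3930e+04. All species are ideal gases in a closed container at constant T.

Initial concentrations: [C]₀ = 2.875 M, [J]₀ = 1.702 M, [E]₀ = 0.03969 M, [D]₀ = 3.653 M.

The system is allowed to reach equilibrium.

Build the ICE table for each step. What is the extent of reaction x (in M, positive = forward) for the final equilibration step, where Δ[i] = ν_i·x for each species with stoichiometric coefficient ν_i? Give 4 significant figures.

Q₀ = 8914 vs Keq = 1.3930e+04 ⇒ Q<K, forward
Step 1:
                   C          J          E          D
  Initial      2.875      1.702    0.03969      3.653
  Change   -0.003593  -0.003593  -0.005389   0.003593
  Equil        2.871      1.698     0.0343      3.657
  solve Keq expr → x = 0.001796; check Q = 1.3930e+04

x = 0.001796 M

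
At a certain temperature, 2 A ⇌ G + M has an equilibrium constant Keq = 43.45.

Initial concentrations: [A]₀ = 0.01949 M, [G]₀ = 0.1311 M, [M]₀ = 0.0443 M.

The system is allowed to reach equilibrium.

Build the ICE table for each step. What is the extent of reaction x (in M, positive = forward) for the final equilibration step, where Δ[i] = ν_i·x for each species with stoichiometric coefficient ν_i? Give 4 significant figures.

x = 0.003648 M

Q₀ = 15.29 vs Keq = 43.45 ⇒ Q<K, forward
Step 1:
                    A           G           M
  Initial     0.01949      0.1311      0.0443
  Change    -0.007296    0.003648    0.003648
  Equil       0.01219      0.1347     0.04795
  solve Keq expr → x = 0.003648; check Q = 43.45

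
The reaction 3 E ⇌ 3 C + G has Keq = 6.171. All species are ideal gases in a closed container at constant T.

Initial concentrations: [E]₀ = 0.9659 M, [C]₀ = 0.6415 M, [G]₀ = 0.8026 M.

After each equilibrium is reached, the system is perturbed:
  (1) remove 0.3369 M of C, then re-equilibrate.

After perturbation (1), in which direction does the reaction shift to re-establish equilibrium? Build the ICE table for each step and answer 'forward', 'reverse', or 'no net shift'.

Q₀ = 0.2351 vs Keq = 6.171 ⇒ Q<K, forward
Step 1:
                    E           C           G
  init         0.9659      0.6415      0.8026
  Δ           -0.4066      0.4066      0.1355
  eq           0.5593       1.048      0.9381
  solve Keq expr → x = 0.1355; check Q = 6.171
Then remove 0.3369 M of C.
Step 2:
                    E           C           G
  init         0.5593      0.7112      0.9381
  Δ           -0.1134      0.1134     0.03781
  eq           0.4459      0.8246      0.9759
  solve Keq expr → x = 0.03781; check Q = 6.171

Direction: forward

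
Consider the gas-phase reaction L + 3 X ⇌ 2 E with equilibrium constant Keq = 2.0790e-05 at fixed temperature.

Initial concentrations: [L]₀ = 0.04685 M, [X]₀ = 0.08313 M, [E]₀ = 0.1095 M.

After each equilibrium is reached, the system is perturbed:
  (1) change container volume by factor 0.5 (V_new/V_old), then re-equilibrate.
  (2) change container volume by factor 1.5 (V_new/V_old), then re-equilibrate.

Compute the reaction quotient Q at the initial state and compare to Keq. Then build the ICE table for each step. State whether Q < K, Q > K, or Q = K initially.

Q₀ = 445.5 vs Keq = 2.0790e-05 ⇒ Q>K, reverse
Step 1:
                  L         X         E
  init      0.04685   0.08313    0.1095
  Δ         0.05466     0.164   -0.1093
  eq         0.1015    0.2471 1.7845e-04
  solve Keq expr → x = -0.05466; check Q = 2.0790e-05
Then change container volume by factor 0.5 (V_new/V_old).
Step 2:
                  L         X         E
  init        0.203    0.4942 3.5691e-04
  Δ       -1.7772e-04 -5.3316e-04 3.5544e-04
  eq         0.2028    0.4937 7.1235e-04
  solve Keq expr → x = 1.7772e-04; check Q = 2.0790e-05
Then change container volume by factor 1.5 (V_new/V_old).
Step 3:
                  L         X         E
  init       0.1352    0.3291 4.7490e-04
  Δ       7.8933e-05 2.3680e-04 -1.5787e-04
  eq         0.1353    0.3294 3.1703e-04
  solve Keq expr → x = -7.8933e-05; check Q = 2.0790e-05

Q₀ = 445.5; Q > K (proceeds reverse)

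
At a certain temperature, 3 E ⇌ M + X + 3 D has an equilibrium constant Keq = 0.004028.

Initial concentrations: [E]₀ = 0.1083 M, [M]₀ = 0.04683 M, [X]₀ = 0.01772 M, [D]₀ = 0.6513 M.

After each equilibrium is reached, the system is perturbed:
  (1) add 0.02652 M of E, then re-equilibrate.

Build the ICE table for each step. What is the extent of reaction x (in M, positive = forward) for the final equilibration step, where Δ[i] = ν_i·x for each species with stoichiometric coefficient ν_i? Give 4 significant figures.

Q₀ = 0.1805 vs Keq = 0.004028 ⇒ Q>K, reverse
Step 1:
                    E           M           X           D
  init         0.1083     0.04683     0.01772      0.6513
  Δ           0.04666    -0.01555    -0.01555    -0.04666
  eq            0.155     0.03128    0.002168      0.6046
  solve Keq expr → x = -0.01555; check Q = 0.004028
Then add 0.02652 M of E.
Step 2:
                    E           M           X           D
  init         0.1815     0.03128    0.002168      0.6046
  Δ         -0.002987  9.9581e-04  9.9581e-04    0.002987
  eq           0.1785     0.03227    0.003163      0.6076
  solve Keq expr → x = 9.9581e-04; check Q = 0.004028

x = 9.9581e-04 M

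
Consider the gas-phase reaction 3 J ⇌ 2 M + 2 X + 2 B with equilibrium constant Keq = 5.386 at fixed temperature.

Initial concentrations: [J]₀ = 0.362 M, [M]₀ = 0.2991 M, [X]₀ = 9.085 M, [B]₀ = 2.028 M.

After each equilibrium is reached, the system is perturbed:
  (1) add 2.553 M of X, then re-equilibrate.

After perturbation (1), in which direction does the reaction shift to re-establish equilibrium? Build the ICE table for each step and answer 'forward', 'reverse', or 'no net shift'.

Direction: reverse

Q₀ = 640.2 vs Keq = 5.386 ⇒ Q>K, reverse
Step 1:
                    J           M           X           B
  I             0.362      0.2991       9.085       2.028
  C            0.3252     -0.2168     -0.2168     -0.2168
  E            0.6872     0.08231       8.868       1.811
  solve Keq expr → x = -0.1084; check Q = 5.386
Then add 2.553 M of X.
Step 2:
                    J           M           X           B
  I            0.6872     0.08231       11.42       1.811
  C           0.02201    -0.01467    -0.01467    -0.01467
  E            0.7092     0.06764       11.41       1.797
  solve Keq expr → x = -0.007335; check Q = 5.386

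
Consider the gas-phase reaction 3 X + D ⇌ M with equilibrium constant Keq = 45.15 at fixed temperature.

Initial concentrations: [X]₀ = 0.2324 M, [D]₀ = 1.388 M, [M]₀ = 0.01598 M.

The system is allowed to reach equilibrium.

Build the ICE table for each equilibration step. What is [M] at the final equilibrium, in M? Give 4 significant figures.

Q₀ = 0.9172 vs Keq = 45.15 ⇒ Q<K, forward
Step 1:
                  X         D         M
  I          0.2324     1.388   0.01598
  C         -0.1327  -0.04422   0.04422
  E         0.09974     1.344    0.0602
  solve Keq expr → x = 0.04422; check Q = 45.15

[M]_eq = 0.0602 M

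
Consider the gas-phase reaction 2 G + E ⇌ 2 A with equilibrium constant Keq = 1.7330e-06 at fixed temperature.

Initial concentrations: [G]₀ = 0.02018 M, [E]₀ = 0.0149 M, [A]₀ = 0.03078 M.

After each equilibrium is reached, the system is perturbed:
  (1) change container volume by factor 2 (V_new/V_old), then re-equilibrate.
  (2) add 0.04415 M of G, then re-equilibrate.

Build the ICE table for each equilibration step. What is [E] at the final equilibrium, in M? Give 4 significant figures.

[E]_eq = 0.01514 M

Q₀ = 156.1 vs Keq = 1.7330e-06 ⇒ Q>K, reverse
Step 1:
                  G         E         A
  init      0.02018    0.0149   0.03078
  Δ         0.03077   0.01538  -0.03077
  eq        0.05095   0.03028 1.1672e-05
  solve Keq expr → x = -0.01538; check Q = 1.7330e-06
Then change container volume by factor 2 (V_new/V_old).
Step 2:
                  G         E         A
  init      0.02547   0.01514 5.8359e-06
  Δ       1.7089e-06 8.5445e-07 -1.7089e-06
  eq        0.02548   0.01514 4.1270e-06
  solve Keq expr → x = -8.5445e-07; check Q = 1.7330e-06
Then add 0.04415 M of G.
Step 3:
                  G         E         A
  init      0.06963   0.01514 4.1270e-06
  Δ       -7.1496e-06 -3.5748e-06 7.1496e-06
  eq        0.06962   0.01514 1.1277e-05
  solve Keq expr → x = 3.5748e-06; check Q = 1.7330e-06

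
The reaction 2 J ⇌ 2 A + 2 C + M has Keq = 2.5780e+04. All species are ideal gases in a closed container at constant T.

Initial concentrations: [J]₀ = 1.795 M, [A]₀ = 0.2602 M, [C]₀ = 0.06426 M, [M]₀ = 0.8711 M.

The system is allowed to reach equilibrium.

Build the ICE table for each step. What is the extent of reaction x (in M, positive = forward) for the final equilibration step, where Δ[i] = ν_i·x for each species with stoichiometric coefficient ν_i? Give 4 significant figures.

x = 0.8822 M

Q₀ = 7.5585e-05 vs Keq = 2.5780e+04 ⇒ Q<K, forward
Step 1:
                  J         A         C         M
  init        1.795    0.2602   0.06426    0.8711
  Δ          -1.764     1.764     1.764    0.8822
  eq        0.03053     2.025     1.829     1.753
  solve Keq expr → x = 0.8822; check Q = 2.5780e+04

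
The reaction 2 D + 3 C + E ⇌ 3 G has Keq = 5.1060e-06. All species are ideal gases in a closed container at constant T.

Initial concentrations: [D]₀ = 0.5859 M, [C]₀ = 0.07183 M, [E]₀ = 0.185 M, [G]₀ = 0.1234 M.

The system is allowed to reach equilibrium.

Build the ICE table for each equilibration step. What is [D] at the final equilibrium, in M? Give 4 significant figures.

[D]_eq = 0.6671 M

Q₀ = 79.84 vs Keq = 5.1060e-06 ⇒ Q>K, reverse
Step 1:
                  D         C         E         G
  I          0.5859   0.07183     0.185    0.1234
  C         0.08123    0.1218   0.04062   -0.1218
  E          0.6671    0.1937    0.2256   0.00155
  solve Keq expr → x = -0.04062; check Q = 5.1060e-06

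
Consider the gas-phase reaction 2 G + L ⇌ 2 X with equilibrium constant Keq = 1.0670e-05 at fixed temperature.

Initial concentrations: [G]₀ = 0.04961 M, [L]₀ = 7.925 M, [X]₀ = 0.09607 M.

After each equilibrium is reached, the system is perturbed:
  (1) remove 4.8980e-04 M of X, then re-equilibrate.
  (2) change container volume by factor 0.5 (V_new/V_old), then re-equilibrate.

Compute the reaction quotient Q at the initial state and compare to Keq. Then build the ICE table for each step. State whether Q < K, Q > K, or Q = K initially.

Q₀ = 0.4732 vs Keq = 1.0670e-05 ⇒ Q>K, reverse
Step 1:
                   G          L          X
  Initial    0.04961      7.925    0.09607
  Change     0.09474    0.04737   -0.09474
  Equil       0.1443      7.972   0.001331
  solve Keq expr → x = -0.04737; check Q = 1.0670e-05
Then remove 4.8980e-04 M of X.
Step 2:
                   G          L          X
  Initial     0.1443      7.972 8.4154e-04
  Change  -4.8530e-04 -2.4265e-04 4.8530e-04
  Equil       0.1439      7.972   0.001327
  solve Keq expr → x = 2.4265e-04; check Q = 1.0670e-05
Then change container volume by factor 0.5 (V_new/V_old).
Step 3:
                   G          L          X
  Initial     0.2877      15.94   0.002654
  Change   -0.001085 -5.4249e-04   0.001085
  Equil       0.2866      15.94   0.003739
  solve Keq expr → x = 5.4249e-04; check Q = 1.0670e-05

Q₀ = 0.4732; Q > K (proceeds reverse)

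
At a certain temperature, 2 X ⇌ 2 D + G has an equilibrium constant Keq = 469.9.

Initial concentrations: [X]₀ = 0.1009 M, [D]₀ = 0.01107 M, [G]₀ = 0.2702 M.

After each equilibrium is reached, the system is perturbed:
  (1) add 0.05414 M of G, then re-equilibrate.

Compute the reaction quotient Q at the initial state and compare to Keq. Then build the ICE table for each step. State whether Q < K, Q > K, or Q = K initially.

Q₀ = 0.003252 vs Keq = 469.9 ⇒ Q<K, forward
Step 1:
                  X         D         G
  Initial    0.1009   0.01107    0.2702
  Change   -0.09806   0.09806   0.04903
  Equil    0.002844    0.1091    0.3192
  solve Keq expr → x = 0.04903; check Q = 469.9
Then add 0.05414 M of G.
Step 2:
                  X         D         G
  Initial  0.002844    0.1091    0.3734
  Change  2.2495e-04 -2.2495e-04 -1.1247e-04
  Equil    0.003069    0.1089    0.3733
  solve Keq expr → x = -1.1247e-04; check Q = 469.9

Q₀ = 0.003252; Q < K (proceeds forward)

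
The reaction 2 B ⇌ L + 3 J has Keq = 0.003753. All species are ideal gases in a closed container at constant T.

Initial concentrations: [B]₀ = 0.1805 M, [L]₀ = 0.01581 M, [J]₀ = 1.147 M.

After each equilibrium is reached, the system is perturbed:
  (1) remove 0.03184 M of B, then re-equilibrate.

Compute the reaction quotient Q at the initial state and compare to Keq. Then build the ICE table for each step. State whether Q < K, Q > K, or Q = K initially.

Q₀ = 0.7323 vs Keq = 0.003753 ⇒ Q>K, reverse
Step 1:
                  B         L         J
  Initial    0.1805   0.01581     1.147
  Change    0.03137  -0.01568  -0.04705
  Equil      0.2119 1.2659e-04       1.1
  solve Keq expr → x = -0.01568; check Q = 0.003753
Then remove 0.03184 M of B.
Step 2:
                  B         L         J
  Initial      0.18 1.2659e-04       1.1
  Change  7.0182e-05 -3.5091e-05 -1.0527e-04
  Equil      0.1801 9.1495e-05       1.1
  solve Keq expr → x = -3.5091e-05; check Q = 0.003753

Q₀ = 0.7323; Q > K (proceeds reverse)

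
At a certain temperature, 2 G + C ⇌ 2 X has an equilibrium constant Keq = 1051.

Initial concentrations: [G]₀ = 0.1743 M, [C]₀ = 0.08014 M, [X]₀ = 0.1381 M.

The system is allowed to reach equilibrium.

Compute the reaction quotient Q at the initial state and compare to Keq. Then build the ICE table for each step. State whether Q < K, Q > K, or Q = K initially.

Q₀ = 7.833 vs Keq = 1051 ⇒ Q<K, forward
Step 1:
                  G         C         X
  Initial    0.1743   0.08014    0.1381
  Change    -0.1191  -0.05953    0.1191
  Equil     0.05525   0.02061    0.2572
  solve Keq expr → x = 0.05953; check Q = 1051

Q₀ = 7.833; Q < K (proceeds forward)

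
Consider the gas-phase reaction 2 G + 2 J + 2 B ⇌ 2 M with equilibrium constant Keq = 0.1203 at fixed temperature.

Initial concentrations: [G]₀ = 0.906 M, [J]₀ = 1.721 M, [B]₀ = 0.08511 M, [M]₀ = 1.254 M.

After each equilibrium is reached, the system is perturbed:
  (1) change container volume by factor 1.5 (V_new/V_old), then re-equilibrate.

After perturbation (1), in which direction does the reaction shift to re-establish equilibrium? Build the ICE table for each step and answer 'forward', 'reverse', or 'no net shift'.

Q₀ = 89.29 vs Keq = 0.1203 ⇒ Q>K, reverse
Step 1:
                  G         J         B         M
  I           0.906     1.721   0.08511     1.254
  C          0.5417    0.5417    0.5417   -0.5417
  E           1.448     2.263    0.6269    0.7123
  solve Keq expr → x = -0.2709; check Q = 0.1203
Then change container volume by factor 1.5 (V_new/V_old).
Step 2:
                  G         J         B         M
  I          0.9652     1.508    0.4179    0.4748
  C          0.1318    0.1318    0.1318   -0.1318
  E           1.097      1.64    0.5497     0.343
  solve Keq expr → x = -0.06589; check Q = 0.1203

Direction: reverse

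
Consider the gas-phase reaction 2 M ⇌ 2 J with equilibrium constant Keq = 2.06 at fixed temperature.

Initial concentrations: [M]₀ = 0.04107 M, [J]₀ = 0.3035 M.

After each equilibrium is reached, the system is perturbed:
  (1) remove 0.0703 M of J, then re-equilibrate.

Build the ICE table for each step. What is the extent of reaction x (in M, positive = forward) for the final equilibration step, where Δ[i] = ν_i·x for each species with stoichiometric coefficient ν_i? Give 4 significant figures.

Q₀ = 54.61 vs Keq = 2.06 ⇒ Q>K, reverse
Step 1:
                   M          J
  Initial    0.04107     0.3035
  Change      0.1004    -0.1004
  Equil       0.1415     0.2031
  solve Keq expr → x = -0.05021; check Q = 2.06
Then remove 0.0703 M of J.
Step 2:
                   M          J
  Initial     0.1415     0.1328
  Change    -0.02887    0.02887
  Equil       0.1126     0.1616
  solve Keq expr → x = 0.01443; check Q = 2.06

x = 0.01443 M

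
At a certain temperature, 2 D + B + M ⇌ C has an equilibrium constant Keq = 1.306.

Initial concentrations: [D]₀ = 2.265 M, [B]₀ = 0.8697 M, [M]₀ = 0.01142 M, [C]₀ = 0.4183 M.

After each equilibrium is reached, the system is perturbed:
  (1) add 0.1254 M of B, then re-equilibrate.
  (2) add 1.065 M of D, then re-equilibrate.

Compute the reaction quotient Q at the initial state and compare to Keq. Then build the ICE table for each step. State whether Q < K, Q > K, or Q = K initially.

Q₀ = 8.209 vs Keq = 1.306 ⇒ Q>K, reverse
Step 1:
                    D           B           M           C
  Initial       2.265      0.8697     0.01142      0.4183
  Change      0.08989     0.04494     0.04494    -0.04494
  Equil         2.355      0.9146     0.05636      0.3734
  solve Keq expr → x = -0.04494; check Q = 1.306
Then add 0.1254 M of B.
Step 2:
                    D           B           M           C
  Initial       2.355        1.04     0.05636      0.3734
  Change     -0.01072    -0.00536    -0.00536     0.00536
  Equil         2.344       1.035       0.051      0.3787
  solve Keq expr → x = 0.00536; check Q = 1.306
Then add 1.065 M of D.
Step 3:
                    D           B           M           C
  Initial       3.409       1.035       0.051      0.3787
  Change     -0.04799      -0.024      -0.024       0.024
  Equil         3.361       1.011     0.02701      0.4027
  solve Keq expr → x = 0.024; check Q = 1.306

Q₀ = 8.209; Q > K (proceeds reverse)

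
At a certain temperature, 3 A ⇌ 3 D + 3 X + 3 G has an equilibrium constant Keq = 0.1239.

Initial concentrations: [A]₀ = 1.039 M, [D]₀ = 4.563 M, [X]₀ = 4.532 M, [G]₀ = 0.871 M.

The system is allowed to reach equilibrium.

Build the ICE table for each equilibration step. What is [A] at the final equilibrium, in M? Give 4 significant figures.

[A]_eq = 1.844 M

Q₀ = 5210 vs Keq = 0.1239 ⇒ Q>K, reverse
Step 1:
                   A          D          X          G
  Initial      1.039      4.563      4.532      0.871
  Change      0.8053    -0.8053    -0.8053    -0.8053
  Equil        1.844      3.758      3.727    0.06566
  solve Keq expr → x = -0.2684; check Q = 0.1239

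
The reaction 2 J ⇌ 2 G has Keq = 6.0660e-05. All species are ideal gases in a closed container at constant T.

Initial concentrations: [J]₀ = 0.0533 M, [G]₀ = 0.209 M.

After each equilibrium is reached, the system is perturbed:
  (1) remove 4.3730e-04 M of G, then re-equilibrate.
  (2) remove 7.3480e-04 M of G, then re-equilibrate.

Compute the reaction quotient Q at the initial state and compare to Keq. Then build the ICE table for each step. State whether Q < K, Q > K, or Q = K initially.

Q₀ = 15.38; Q > K (proceeds reverse)

Q₀ = 15.38 vs Keq = 6.0660e-05 ⇒ Q>K, reverse
Step 1:
                   J          G
  I           0.0533      0.209
  C            0.207     -0.207
  E           0.2603   0.002027
  solve Keq expr → x = -0.1035; check Q = 6.0660e-05
Then remove 4.3730e-04 M of G.
Step 2:
                   J          G
  I           0.2603    0.00159
  C       -4.3392e-04 4.3392e-04
  E           0.2598   0.002024
  solve Keq expr → x = 2.1696e-04; check Q = 6.0660e-05
Then remove 7.3480e-04 M of G.
Step 3:
                   J          G
  I           0.2598   0.001289
  C       -7.2912e-04 7.2912e-04
  E           0.2591   0.002018
  solve Keq expr → x = 3.6456e-04; check Q = 6.0660e-05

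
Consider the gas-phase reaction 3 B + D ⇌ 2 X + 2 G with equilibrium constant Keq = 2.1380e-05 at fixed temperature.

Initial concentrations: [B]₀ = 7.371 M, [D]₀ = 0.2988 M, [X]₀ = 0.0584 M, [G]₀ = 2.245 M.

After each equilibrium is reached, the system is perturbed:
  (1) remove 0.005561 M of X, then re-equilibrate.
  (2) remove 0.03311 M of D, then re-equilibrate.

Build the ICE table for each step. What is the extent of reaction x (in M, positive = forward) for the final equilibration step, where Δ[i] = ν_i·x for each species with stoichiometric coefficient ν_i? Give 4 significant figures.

Q₀ = 1.4365e-04 vs Keq = 2.1380e-05 ⇒ Q>K, reverse
Step 1:
                   B          D          X          G
  Initial      7.371     0.2988     0.0584      2.245
  Change     0.05192    0.01731   -0.03461   -0.03461
  Equil        7.423     0.3161    0.02379       2.21
  solve Keq expr → x = -0.01731; check Q = 2.1380e-05
Then remove 0.005561 M of X.
Step 2:
                   B          D          X          G
  Initial      7.423     0.3161    0.01822       2.21
  Change   -0.008046  -0.002682   0.005364   0.005364
  Equil        7.415     0.3134    0.02359      2.216
  solve Keq expr → x = 0.002682; check Q = 2.1380e-05
Then remove 0.03311 M of D.
Step 3:
                   B          D          X          G
  Initial      7.415     0.2803    0.02359      2.216
  Change    0.001853 6.1766e-04  -0.001235  -0.001235
  Equil        7.417     0.2809    0.02235      2.215
  solve Keq expr → x = -6.1766e-04; check Q = 2.1380e-05

x = -6.1766e-04 M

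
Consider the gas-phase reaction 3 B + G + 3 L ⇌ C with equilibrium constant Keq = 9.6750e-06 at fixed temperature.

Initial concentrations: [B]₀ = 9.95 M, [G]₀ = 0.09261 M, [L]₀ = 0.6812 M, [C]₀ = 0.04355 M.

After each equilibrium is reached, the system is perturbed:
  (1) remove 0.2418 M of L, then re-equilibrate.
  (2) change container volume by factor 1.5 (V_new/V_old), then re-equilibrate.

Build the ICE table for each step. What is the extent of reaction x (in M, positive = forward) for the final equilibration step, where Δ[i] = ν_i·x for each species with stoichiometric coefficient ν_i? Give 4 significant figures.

Q₀ = 0.00151 vs Keq = 9.6750e-06 ⇒ Q>K, reverse
Step 1:
                   B          G          L          C
  Initial       9.95    0.09261     0.6812    0.04355
  Change      0.1285    0.04284     0.1285   -0.04284
  Equil        10.08     0.1354     0.8097 7.1221e-04
  solve Keq expr → x = -0.04284; check Q = 9.6750e-06
Then remove 0.2418 M of L.
Step 2:
                   B          G          L          C
  Initial      10.08     0.1354     0.5679 7.1221e-04
  Change    0.001391 4.6372e-04   0.001391 -4.6372e-04
  Equil        10.08     0.1359     0.5693 2.4849e-04
  solve Keq expr → x = -4.6372e-04; check Q = 9.6750e-06
Then change container volume by factor 1.5 (V_new/V_old).
Step 3:
                   B          G          L          C
  Initial       6.72    0.09061     0.3795 1.6566e-04
  Change  4.5311e-04 1.5104e-04 4.5311e-04 -1.5104e-04
  Equil         6.72    0.09076       0.38 1.4623e-05
  solve Keq expr → x = -1.5104e-04; check Q = 9.6750e-06

x = -1.5104e-04 M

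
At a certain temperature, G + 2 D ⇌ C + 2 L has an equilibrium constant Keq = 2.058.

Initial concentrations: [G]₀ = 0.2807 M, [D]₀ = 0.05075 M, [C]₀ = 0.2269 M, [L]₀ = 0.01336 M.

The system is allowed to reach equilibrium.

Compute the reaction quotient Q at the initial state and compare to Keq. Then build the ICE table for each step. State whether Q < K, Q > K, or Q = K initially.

Q₀ = 0.05602; Q < K (proceeds forward)

Q₀ = 0.05602 vs Keq = 2.058 ⇒ Q<K, forward
Step 1:
                   G          D          C          L
  Initial     0.2807    0.05075     0.2269    0.01336
  Change    -0.01264   -0.02528    0.01264    0.02528
  Equil       0.2681    0.02547     0.2395    0.03864
  solve Keq expr → x = 0.01264; check Q = 2.058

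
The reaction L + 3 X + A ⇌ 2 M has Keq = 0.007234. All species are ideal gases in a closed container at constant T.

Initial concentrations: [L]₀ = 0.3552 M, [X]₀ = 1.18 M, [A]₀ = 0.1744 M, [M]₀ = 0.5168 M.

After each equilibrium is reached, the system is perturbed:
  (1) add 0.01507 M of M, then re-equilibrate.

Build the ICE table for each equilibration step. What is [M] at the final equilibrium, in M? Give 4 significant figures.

[M]_eq = 0.09938 M

Q₀ = 2.624 vs Keq = 0.007234 ⇒ Q>K, reverse
Step 1:
                   L          X          A          M
  init        0.3552       1.18     0.1744     0.5168
  Δ           0.2101     0.6303     0.2101    -0.4202
  eq          0.5653       1.81     0.3845    0.09659
  solve Keq expr → x = -0.2101; check Q = 0.007234
Then add 0.01507 M of M.
Step 2:
                   L          X          A          M
  init        0.5653       1.81     0.3845     0.1117
  Δ         0.006139    0.01842   0.006139   -0.01228
  eq          0.5714      1.829     0.3906    0.09938
  solve Keq expr → x = -0.006139; check Q = 0.007234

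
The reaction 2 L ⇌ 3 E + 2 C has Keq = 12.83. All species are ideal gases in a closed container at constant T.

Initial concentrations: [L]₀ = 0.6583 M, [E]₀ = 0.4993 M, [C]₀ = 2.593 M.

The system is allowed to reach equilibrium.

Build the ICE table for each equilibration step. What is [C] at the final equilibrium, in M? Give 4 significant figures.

[C]_eq = 2.757 M

Q₀ = 1.931 vs Keq = 12.83 ⇒ Q<K, forward
Step 1:
                   L          E          C
  I           0.6583     0.4993      2.593
  C          -0.1636     0.2455     0.1636
  E           0.4947     0.7448      2.757
  solve Keq expr → x = 0.08182; check Q = 12.83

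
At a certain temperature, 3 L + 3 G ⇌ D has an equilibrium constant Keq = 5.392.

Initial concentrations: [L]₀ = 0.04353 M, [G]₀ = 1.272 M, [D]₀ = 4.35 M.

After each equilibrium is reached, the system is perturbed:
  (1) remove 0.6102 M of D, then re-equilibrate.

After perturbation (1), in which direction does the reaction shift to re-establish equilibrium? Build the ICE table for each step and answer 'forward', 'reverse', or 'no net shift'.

Q₀ = 2.5625e+04 vs Keq = 5.392 ⇒ Q>K, reverse
Step 1:
                   L          G          D
  Initial    0.04353      1.272       4.35
  Change      0.4809     0.4809    -0.1603
  Equil       0.5245      1.753       4.19
  solve Keq expr → x = -0.1603; check Q = 5.392
Then remove 0.6102 M of D.
Step 2:
                   L          G          D
  Initial     0.5245      1.753      3.579
  Change    -0.02058   -0.02058   0.006859
  Equil       0.5039      1.732      3.586
  solve Keq expr → x = 0.006859; check Q = 5.392

Direction: forward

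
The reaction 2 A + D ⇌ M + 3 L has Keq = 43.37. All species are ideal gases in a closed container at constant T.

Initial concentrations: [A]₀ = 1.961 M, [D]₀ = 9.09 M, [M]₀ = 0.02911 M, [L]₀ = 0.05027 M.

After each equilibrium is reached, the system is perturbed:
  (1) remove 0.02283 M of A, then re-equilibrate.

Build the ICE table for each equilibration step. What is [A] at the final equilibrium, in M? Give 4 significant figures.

Q₀ = 1.0579e-07 vs Keq = 43.37 ⇒ Q<K, forward
Step 1:
                  A         D         M         L
  init        1.961      9.09   0.02911   0.05027
  Δ          -1.742   -0.8712    0.8712     2.614
  eq         0.2185     8.219    0.9003     2.664
  solve Keq expr → x = 0.8712; check Q = 43.37
Then remove 0.02283 M of A.
Step 2:
                  A         D         M         L
  init       0.1957     8.219    0.9003     2.664
  Δ         0.01826  0.009128 -0.009128  -0.02739
  eq          0.214     8.228    0.8912     2.637
  solve Keq expr → x = -0.009128; check Q = 43.37

[A]_eq = 0.214 M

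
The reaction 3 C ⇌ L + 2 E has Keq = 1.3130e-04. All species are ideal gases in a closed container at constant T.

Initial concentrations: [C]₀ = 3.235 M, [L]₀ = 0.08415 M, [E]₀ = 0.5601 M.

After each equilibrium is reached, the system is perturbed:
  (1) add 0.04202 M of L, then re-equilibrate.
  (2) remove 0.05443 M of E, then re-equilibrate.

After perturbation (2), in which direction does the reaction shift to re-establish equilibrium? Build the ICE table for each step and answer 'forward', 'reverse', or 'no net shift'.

Q₀ = 7.7976e-04 vs Keq = 1.3130e-04 ⇒ Q>K, reverse
Step 1:
                  C         L         E
  init        3.235   0.08415    0.5601
  Δ          0.1735  -0.05783   -0.1157
  eq          3.408   0.02632    0.4444
  solve Keq expr → x = -0.05783; check Q = 1.3130e-04
Then add 0.04202 M of L.
Step 2:
                  C         L         E
  init        3.408   0.06834    0.4444
  Δ         0.09061   -0.0302   -0.0604
  eq          3.499   0.03814     0.384
  solve Keq expr → x = -0.0302; check Q = 1.3130e-04
Then remove 0.05443 M of E.
Step 3:
                  C         L         E
  init        3.499   0.03814    0.3296
  Δ        -0.02398  0.007995   0.01599
  eq          3.475   0.04613    0.3456
  solve Keq expr → x = 0.007995; check Q = 1.3130e-04

Direction: forward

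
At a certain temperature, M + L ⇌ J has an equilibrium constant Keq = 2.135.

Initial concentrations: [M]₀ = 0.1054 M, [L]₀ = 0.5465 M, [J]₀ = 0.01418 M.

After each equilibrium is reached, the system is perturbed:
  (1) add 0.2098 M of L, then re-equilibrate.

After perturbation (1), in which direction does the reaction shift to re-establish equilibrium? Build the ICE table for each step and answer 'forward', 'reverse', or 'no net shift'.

Q₀ = 0.2462 vs Keq = 2.135 ⇒ Q<K, forward
Step 1:
                  M         L         J
  init       0.1054    0.5465   0.01418
  Δ         -0.0475   -0.0475    0.0475
  eq         0.0579     0.499   0.06168
  solve Keq expr → x = 0.0475; check Q = 2.135
Then add 0.2098 M of L.
Step 2:
                  M         L         J
  init       0.0579    0.7088   0.06168
  Δ       -0.009915 -0.009915  0.009915
  eq        0.04798    0.6989    0.0716
  solve Keq expr → x = 0.009915; check Q = 2.135

Direction: forward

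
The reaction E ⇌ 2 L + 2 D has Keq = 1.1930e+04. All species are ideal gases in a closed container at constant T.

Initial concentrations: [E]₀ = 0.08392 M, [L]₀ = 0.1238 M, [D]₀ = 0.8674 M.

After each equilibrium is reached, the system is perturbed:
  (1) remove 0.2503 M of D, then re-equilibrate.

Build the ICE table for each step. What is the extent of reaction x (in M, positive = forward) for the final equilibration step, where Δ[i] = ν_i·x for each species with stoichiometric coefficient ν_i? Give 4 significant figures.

x = 3.2474e-06 M

Q₀ = 0.1374 vs Keq = 1.1930e+04 ⇒ Q<K, forward
Step 1:
                   E          L          D
  Initial    0.08392     0.1238     0.8674
  Change    -0.08391     0.1678     0.1678
  Equil   7.6397e-06     0.2916      1.035
  solve Keq expr → x = 0.08391; check Q = 1.1930e+04
Then remove 0.2503 M of D.
Step 2:
                   E          L          D
  Initial 7.6397e-06     0.2916     0.7849
  Change  -3.2474e-06 6.4949e-06 6.4949e-06
  Equil   4.3923e-06     0.2916     0.7849
  solve Keq expr → x = 3.2474e-06; check Q = 1.1930e+04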